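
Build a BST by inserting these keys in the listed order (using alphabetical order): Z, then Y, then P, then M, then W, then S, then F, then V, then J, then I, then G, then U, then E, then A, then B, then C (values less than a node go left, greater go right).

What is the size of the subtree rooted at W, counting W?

Insert Z: tree is empty, so Z becomes the root.
Insert Y: Y < Z → go left. Place as left child of Z.
Insert P: P < Z → go left; P < Y → go left. Place as left child of Y.
Insert M: M < Z → go left; M < Y → go left; M < P → go left. Place as left child of P.
Insert W: W < Z → go left; W < Y → go left; W > P → go right. Place as right child of P.
Insert S: S < Z → go left; S < Y → go left; S > P → go right; S < W → go left. Place as left child of W.
Insert F: F < Z → go left; F < Y → go left; F < P → go left; F < M → go left. Place as left child of M.
Insert V: V < Z → go left; V < Y → go left; V > P → go right; V < W → go left; V > S → go right. Place as right child of S.
Insert J: J < Z → go left; J < Y → go left; J < P → go left; J < M → go left; J > F → go right. Place as right child of F.
Insert I: I < Z → go left; I < Y → go left; I < P → go left; I < M → go left; I > F → go right; I < J → go left. Place as left child of J.
Insert G: G < Z → go left; G < Y → go left; G < P → go left; G < M → go left; G > F → go right; G < J → go left; G < I → go left. Place as left child of I.
Insert U: U < Z → go left; U < Y → go left; U > P → go right; U < W → go left; U > S → go right; U < V → go left. Place as left child of V.
Insert E: E < Z → go left; E < Y → go left; E < P → go left; E < M → go left; E < F → go left. Place as left child of F.
Insert A: A < Z → go left; A < Y → go left; A < P → go left; A < M → go left; A < F → go left; A < E → go left. Place as left child of E.
Insert B: B < Z → go left; B < Y → go left; B < P → go left; B < M → go left; B < F → go left; B < E → go left; B > A → go right. Place as right child of A.
Insert C: C < Z → go left; C < Y → go left; C < P → go left; C < M → go left; C < F → go left; C < E → go left; C > A → go right; C > B → go right. Place as right child of B.

Subtree rooted at W contains: W, S, V, U — 4 nodes.

4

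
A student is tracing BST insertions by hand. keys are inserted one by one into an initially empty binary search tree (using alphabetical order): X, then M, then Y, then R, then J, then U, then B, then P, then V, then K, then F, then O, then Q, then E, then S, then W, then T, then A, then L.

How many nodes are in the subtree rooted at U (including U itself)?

5

X: root
M: left child of X (depth 1)
Y: right child of X (depth 1)
R: right child of M (depth 2)
J: left child of M (depth 2)
U: right child of R (depth 3)
B: left child of J (depth 3)
P: left child of R (depth 3)
V: right child of U (depth 4)
K: right child of J (depth 3)
F: right child of B (depth 4)
O: left child of P (depth 4)
Q: right child of P (depth 4)
E: left child of F (depth 5)
S: left child of U (depth 4)
W: right child of V (depth 5)
T: right child of S (depth 5)
A: left child of B (depth 4)
L: right child of K (depth 4)

Subtree rooted at U contains: U, S, T, V, W — 5 nodes.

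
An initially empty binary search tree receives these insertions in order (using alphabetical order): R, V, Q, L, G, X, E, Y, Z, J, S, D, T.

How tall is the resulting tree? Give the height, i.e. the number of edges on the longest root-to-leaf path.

5

Insert R: tree is empty, so R becomes the root.
Insert V: V > R → go right. Place as right child of R.
Insert Q: Q < R → go left. Place as left child of R.
Insert L: L < R → go left; L < Q → go left. Place as left child of Q.
Insert G: G < R → go left; G < Q → go left; G < L → go left. Place as left child of L.
Insert X: X > R → go right; X > V → go right. Place as right child of V.
Insert E: E < R → go left; E < Q → go left; E < L → go left; E < G → go left. Place as left child of G.
Insert Y: Y > R → go right; Y > V → go right; Y > X → go right. Place as right child of X.
Insert Z: Z > R → go right; Z > V → go right; Z > X → go right; Z > Y → go right. Place as right child of Y.
Insert J: J < R → go left; J < Q → go left; J < L → go left; J > G → go right. Place as right child of G.
Insert S: S > R → go right; S < V → go left. Place as left child of V.
Insert D: D < R → go left; D < Q → go left; D < L → go left; D < G → go left; D < E → go left. Place as left child of E.
Insert T: T > R → go right; T < V → go left; T > S → go right. Place as right child of S.

The deepest node is D at depth 5.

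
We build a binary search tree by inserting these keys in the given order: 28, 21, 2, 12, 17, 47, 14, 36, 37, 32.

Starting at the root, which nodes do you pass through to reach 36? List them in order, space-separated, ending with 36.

28 47 36

28: root
21: left child of 28 (depth 1)
2: left child of 21 (depth 2)
12: right child of 2 (depth 3)
17: right child of 12 (depth 4)
47: right child of 28 (depth 1)
14: left child of 17 (depth 5)
36: left child of 47 (depth 2)
37: right child of 36 (depth 3)
32: left child of 36 (depth 3)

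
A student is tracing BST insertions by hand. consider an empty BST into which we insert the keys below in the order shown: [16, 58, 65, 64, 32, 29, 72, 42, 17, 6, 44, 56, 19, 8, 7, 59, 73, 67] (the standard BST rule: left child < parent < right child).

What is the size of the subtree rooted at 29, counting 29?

3

16: root
58: right child of 16 (depth 1)
65: right child of 58 (depth 2)
64: left child of 65 (depth 3)
32: left child of 58 (depth 2)
29: left child of 32 (depth 3)
72: right child of 65 (depth 3)
42: right child of 32 (depth 3)
17: left child of 29 (depth 4)
6: left child of 16 (depth 1)
44: right child of 42 (depth 4)
56: right child of 44 (depth 5)
19: right child of 17 (depth 5)
8: right child of 6 (depth 2)
7: left child of 8 (depth 3)
59: left child of 64 (depth 4)
73: right child of 72 (depth 4)
67: left child of 72 (depth 4)

Subtree rooted at 29 contains: 29, 17, 19 — 3 nodes.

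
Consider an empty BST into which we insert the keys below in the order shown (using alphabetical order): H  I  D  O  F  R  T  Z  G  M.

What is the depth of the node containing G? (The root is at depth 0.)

3

Insert H: tree is empty, so H becomes the root.
Insert I: I > H → go right. Place as right child of H.
Insert D: D < H → go left. Place as left child of H.
Insert O: O > H → go right; O > I → go right. Place as right child of I.
Insert F: F < H → go left; F > D → go right. Place as right child of D.
Insert R: R > H → go right; R > I → go right; R > O → go right. Place as right child of O.
Insert T: T > H → go right; T > I → go right; T > O → go right; T > R → go right. Place as right child of R.
Insert Z: Z > H → go right; Z > I → go right; Z > O → go right; Z > R → go right; Z > T → go right. Place as right child of T.
Insert G: G < H → go left; G > D → go right; G > F → go right. Place as right child of F.
Insert M: M > H → go right; M > I → go right; M < O → go left. Place as left child of O.

Path to G: H → D → F → G, which is 3 edges.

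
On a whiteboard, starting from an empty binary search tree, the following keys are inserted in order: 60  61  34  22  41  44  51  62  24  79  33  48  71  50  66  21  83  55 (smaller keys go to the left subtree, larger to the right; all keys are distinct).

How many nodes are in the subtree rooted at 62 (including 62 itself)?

5

Resulting structure (node: left, right):
  60: L=34, R=61
  61: L=–, R=62
  34: L=22, R=41
  22: L=21, R=24
  41: L=–, R=44
  44: L=–, R=51
  51: L=48, R=55
  62: L=–, R=79
  24: L=–, R=33
  79: L=71, R=83
  33: L=–, R=–
  48: L=–, R=50
  71: L=66, R=–
  50: L=–, R=–
  66: L=–, R=–
  21: L=–, R=–
  83: L=–, R=–
  55: L=–, R=–

Subtree rooted at 62 contains: 62, 79, 71, 66, 83 — 5 nodes.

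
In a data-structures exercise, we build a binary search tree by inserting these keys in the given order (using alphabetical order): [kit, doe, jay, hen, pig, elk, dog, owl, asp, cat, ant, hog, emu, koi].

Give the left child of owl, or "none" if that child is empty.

koi

Insert kit: tree is empty, so kit becomes the root.
Insert doe: doe < kit → go left. Place as left child of kit.
Insert jay: jay < kit → go left; jay > doe → go right. Place as right child of doe.
Insert hen: hen < kit → go left; hen > doe → go right; hen < jay → go left. Place as left child of jay.
Insert pig: pig > kit → go right. Place as right child of kit.
Insert elk: elk < kit → go left; elk > doe → go right; elk < jay → go left; elk < hen → go left. Place as left child of hen.
Insert dog: dog < kit → go left; dog > doe → go right; dog < jay → go left; dog < hen → go left; dog < elk → go left. Place as left child of elk.
Insert owl: owl > kit → go right; owl < pig → go left. Place as left child of pig.
Insert asp: asp < kit → go left; asp < doe → go left. Place as left child of doe.
Insert cat: cat < kit → go left; cat < doe → go left; cat > asp → go right. Place as right child of asp.
Insert ant: ant < kit → go left; ant < doe → go left; ant < asp → go left. Place as left child of asp.
Insert hog: hog < kit → go left; hog > doe → go right; hog < jay → go left; hog > hen → go right. Place as right child of hen.
Insert emu: emu < kit → go left; emu > doe → go right; emu < jay → go left; emu < hen → go left; emu > elk → go right. Place as right child of elk.
Insert koi: koi > kit → go right; koi < pig → go left; koi < owl → go left. Place as left child of owl.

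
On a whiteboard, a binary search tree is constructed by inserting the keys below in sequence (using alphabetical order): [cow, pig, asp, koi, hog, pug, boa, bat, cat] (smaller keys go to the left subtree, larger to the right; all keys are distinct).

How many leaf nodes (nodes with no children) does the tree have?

Resulting structure (node: left, right):
  cow: L=asp, R=pig
  pig: L=koi, R=pug
  asp: L=–, R=boa
  koi: L=hog, R=–
  hog: L=–, R=–
  pug: L=–, R=–
  boa: L=bat, R=cat
  bat: L=–, R=–
  cat: L=–, R=–

Leaves: bat, cat, hog, pug — 4 in total.

4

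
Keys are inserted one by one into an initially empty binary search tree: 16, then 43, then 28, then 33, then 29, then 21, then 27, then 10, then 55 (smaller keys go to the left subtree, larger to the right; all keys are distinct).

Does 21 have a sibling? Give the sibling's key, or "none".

33

Insert 16: tree is empty, so 16 becomes the root.
Insert 43: 43 > 16 → go right. Place as right child of 16.
Insert 28: 28 > 16 → go right; 28 < 43 → go left. Place as left child of 43.
Insert 33: 33 > 16 → go right; 33 < 43 → go left; 33 > 28 → go right. Place as right child of 28.
Insert 29: 29 > 16 → go right; 29 < 43 → go left; 29 > 28 → go right; 29 < 33 → go left. Place as left child of 33.
Insert 21: 21 > 16 → go right; 21 < 43 → go left; 21 < 28 → go left. Place as left child of 28.
Insert 27: 27 > 16 → go right; 27 < 43 → go left; 27 < 28 → go left; 27 > 21 → go right. Place as right child of 21.
Insert 10: 10 < 16 → go left. Place as left child of 16.
Insert 55: 55 > 16 → go right; 55 > 43 → go right. Place as right child of 43.

21's parent is 28; the other child of 28 is 33.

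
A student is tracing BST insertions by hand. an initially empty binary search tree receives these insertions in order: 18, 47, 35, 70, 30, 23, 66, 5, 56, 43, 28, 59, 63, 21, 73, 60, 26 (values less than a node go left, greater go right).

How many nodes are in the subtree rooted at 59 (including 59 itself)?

3

Resulting structure (node: left, right):
  18: L=5, R=47
  47: L=35, R=70
  35: L=30, R=43
  70: L=66, R=73
  30: L=23, R=–
  23: L=21, R=28
  66: L=56, R=–
  5: L=–, R=–
  56: L=–, R=59
  43: L=–, R=–
  28: L=26, R=–
  59: L=–, R=63
  63: L=60, R=–
  21: L=–, R=–
  73: L=–, R=–
  60: L=–, R=–
  26: L=–, R=–

Subtree rooted at 59 contains: 59, 63, 60 — 3 nodes.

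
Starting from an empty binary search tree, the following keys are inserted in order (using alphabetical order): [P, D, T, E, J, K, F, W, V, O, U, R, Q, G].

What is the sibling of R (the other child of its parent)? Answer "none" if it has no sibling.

W

Insert P: tree is empty, so P becomes the root.
Insert D: D < P → go left. Place as left child of P.
Insert T: T > P → go right. Place as right child of P.
Insert E: E < P → go left; E > D → go right. Place as right child of D.
Insert J: J < P → go left; J > D → go right; J > E → go right. Place as right child of E.
Insert K: K < P → go left; K > D → go right; K > E → go right; K > J → go right. Place as right child of J.
Insert F: F < P → go left; F > D → go right; F > E → go right; F < J → go left. Place as left child of J.
Insert W: W > P → go right; W > T → go right. Place as right child of T.
Insert V: V > P → go right; V > T → go right; V < W → go left. Place as left child of W.
Insert O: O < P → go left; O > D → go right; O > E → go right; O > J → go right; O > K → go right. Place as right child of K.
Insert U: U > P → go right; U > T → go right; U < W → go left; U < V → go left. Place as left child of V.
Insert R: R > P → go right; R < T → go left. Place as left child of T.
Insert Q: Q > P → go right; Q < T → go left; Q < R → go left. Place as left child of R.
Insert G: G < P → go left; G > D → go right; G > E → go right; G < J → go left; G > F → go right. Place as right child of F.

R's parent is T; the other child of T is W.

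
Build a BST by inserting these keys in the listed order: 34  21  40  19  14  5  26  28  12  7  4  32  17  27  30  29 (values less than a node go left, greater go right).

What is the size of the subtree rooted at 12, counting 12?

2

Resulting structure (node: left, right):
  34: L=21, R=40
  21: L=19, R=26
  40: L=–, R=–
  19: L=14, R=–
  14: L=5, R=17
  5: L=4, R=12
  26: L=–, R=28
  28: L=27, R=32
  12: L=7, R=–
  7: L=–, R=–
  4: L=–, R=–
  32: L=30, R=–
  17: L=–, R=–
  27: L=–, R=–
  30: L=29, R=–
  29: L=–, R=–

Subtree rooted at 12 contains: 12, 7 — 2 nodes.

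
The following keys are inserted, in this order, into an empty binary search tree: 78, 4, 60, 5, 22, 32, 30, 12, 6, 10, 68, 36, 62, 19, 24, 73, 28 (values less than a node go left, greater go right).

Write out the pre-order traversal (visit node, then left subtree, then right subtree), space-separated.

78: root
4: left child of 78 (depth 1)
60: right child of 4 (depth 2)
5: left child of 60 (depth 3)
22: right child of 5 (depth 4)
32: right child of 22 (depth 5)
30: left child of 32 (depth 6)
12: left child of 22 (depth 5)
6: left child of 12 (depth 6)
10: right child of 6 (depth 7)
68: right child of 60 (depth 3)
36: right child of 32 (depth 6)
62: left child of 68 (depth 4)
19: right child of 12 (depth 6)
24: left child of 30 (depth 7)
73: right child of 68 (depth 4)
28: right child of 24 (depth 8)

78 4 60 5 22 12 6 10 19 32 30 24 28 36 68 62 73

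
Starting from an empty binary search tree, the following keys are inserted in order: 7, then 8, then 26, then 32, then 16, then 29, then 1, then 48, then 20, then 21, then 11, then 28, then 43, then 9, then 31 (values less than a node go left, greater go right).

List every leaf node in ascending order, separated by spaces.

1 9 21 28 31 43

7: root
8: right child of 7 (depth 1)
26: right child of 8 (depth 2)
32: right child of 26 (depth 3)
16: left child of 26 (depth 3)
29: left child of 32 (depth 4)
1: left child of 7 (depth 1)
48: right child of 32 (depth 4)
20: right child of 16 (depth 4)
21: right child of 20 (depth 5)
11: left child of 16 (depth 4)
28: left child of 29 (depth 5)
43: left child of 48 (depth 5)
9: left child of 11 (depth 5)
31: right child of 29 (depth 5)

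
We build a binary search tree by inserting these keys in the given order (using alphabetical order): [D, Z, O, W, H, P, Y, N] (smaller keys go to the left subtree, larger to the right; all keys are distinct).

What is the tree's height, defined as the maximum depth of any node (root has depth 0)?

Insert D: tree is empty, so D becomes the root.
Insert Z: Z > D → go right. Place as right child of D.
Insert O: O > D → go right; O < Z → go left. Place as left child of Z.
Insert W: W > D → go right; W < Z → go left; W > O → go right. Place as right child of O.
Insert H: H > D → go right; H < Z → go left; H < O → go left. Place as left child of O.
Insert P: P > D → go right; P < Z → go left; P > O → go right; P < W → go left. Place as left child of W.
Insert Y: Y > D → go right; Y < Z → go left; Y > O → go right; Y > W → go right. Place as right child of W.
Insert N: N > D → go right; N < Z → go left; N < O → go left; N > H → go right. Place as right child of H.

The deepest node is P at depth 4.

4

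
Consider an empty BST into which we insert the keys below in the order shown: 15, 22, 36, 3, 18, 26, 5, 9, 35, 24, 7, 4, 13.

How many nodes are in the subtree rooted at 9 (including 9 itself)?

15: root
22: right child of 15 (depth 1)
36: right child of 22 (depth 2)
3: left child of 15 (depth 1)
18: left child of 22 (depth 2)
26: left child of 36 (depth 3)
5: right child of 3 (depth 2)
9: right child of 5 (depth 3)
35: right child of 26 (depth 4)
24: left child of 26 (depth 4)
7: left child of 9 (depth 4)
4: left child of 5 (depth 3)
13: right child of 9 (depth 4)

Subtree rooted at 9 contains: 9, 7, 13 — 3 nodes.

3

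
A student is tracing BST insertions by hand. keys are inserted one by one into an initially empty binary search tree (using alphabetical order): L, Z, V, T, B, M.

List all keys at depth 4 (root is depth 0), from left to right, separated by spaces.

Resulting structure (node: left, right):
  L: L=B, R=Z
  Z: L=V, R=–
  V: L=T, R=–
  T: L=M, R=–
  B: L=–, R=–
  M: L=–, R=–

M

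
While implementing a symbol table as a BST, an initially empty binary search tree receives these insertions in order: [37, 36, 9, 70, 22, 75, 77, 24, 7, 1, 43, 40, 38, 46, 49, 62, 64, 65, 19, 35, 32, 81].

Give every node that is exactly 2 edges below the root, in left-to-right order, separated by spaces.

9 43 75

37: root
36: left child of 37 (depth 1)
9: left child of 36 (depth 2)
70: right child of 37 (depth 1)
22: right child of 9 (depth 3)
75: right child of 70 (depth 2)
77: right child of 75 (depth 3)
24: right child of 22 (depth 4)
7: left child of 9 (depth 3)
1: left child of 7 (depth 4)
43: left child of 70 (depth 2)
40: left child of 43 (depth 3)
38: left child of 40 (depth 4)
46: right child of 43 (depth 3)
49: right child of 46 (depth 4)
62: right child of 49 (depth 5)
64: right child of 62 (depth 6)
65: right child of 64 (depth 7)
19: left child of 22 (depth 4)
35: right child of 24 (depth 5)
32: left child of 35 (depth 6)
81: right child of 77 (depth 4)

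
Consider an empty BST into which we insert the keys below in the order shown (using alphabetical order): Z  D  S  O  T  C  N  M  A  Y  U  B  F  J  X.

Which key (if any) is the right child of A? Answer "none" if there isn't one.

Z: root
D: left child of Z (depth 1)
S: right child of D (depth 2)
O: left child of S (depth 3)
T: right child of S (depth 3)
C: left child of D (depth 2)
N: left child of O (depth 4)
M: left child of N (depth 5)
A: left child of C (depth 3)
Y: right child of T (depth 4)
U: left child of Y (depth 5)
B: right child of A (depth 4)
F: left child of M (depth 6)
J: right child of F (depth 7)
X: right child of U (depth 6)

B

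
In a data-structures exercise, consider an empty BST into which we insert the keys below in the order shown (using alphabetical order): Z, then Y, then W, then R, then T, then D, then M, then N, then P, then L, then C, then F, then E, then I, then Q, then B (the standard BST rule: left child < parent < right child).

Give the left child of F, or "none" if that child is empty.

Insert Z: tree is empty, so Z becomes the root.
Insert Y: Y < Z → go left. Place as left child of Z.
Insert W: W < Z → go left; W < Y → go left. Place as left child of Y.
Insert R: R < Z → go left; R < Y → go left; R < W → go left. Place as left child of W.
Insert T: T < Z → go left; T < Y → go left; T < W → go left; T > R → go right. Place as right child of R.
Insert D: D < Z → go left; D < Y → go left; D < W → go left; D < R → go left. Place as left child of R.
Insert M: M < Z → go left; M < Y → go left; M < W → go left; M < R → go left; M > D → go right. Place as right child of D.
Insert N: N < Z → go left; N < Y → go left; N < W → go left; N < R → go left; N > D → go right; N > M → go right. Place as right child of M.
Insert P: P < Z → go left; P < Y → go left; P < W → go left; P < R → go left; P > D → go right; P > M → go right; P > N → go right. Place as right child of N.
Insert L: L < Z → go left; L < Y → go left; L < W → go left; L < R → go left; L > D → go right; L < M → go left. Place as left child of M.
Insert C: C < Z → go left; C < Y → go left; C < W → go left; C < R → go left; C < D → go left. Place as left child of D.
Insert F: F < Z → go left; F < Y → go left; F < W → go left; F < R → go left; F > D → go right; F < M → go left; F < L → go left. Place as left child of L.
Insert E: E < Z → go left; E < Y → go left; E < W → go left; E < R → go left; E > D → go right; E < M → go left; E < L → go left; E < F → go left. Place as left child of F.
Insert I: I < Z → go left; I < Y → go left; I < W → go left; I < R → go left; I > D → go right; I < M → go left; I < L → go left; I > F → go right. Place as right child of F.
Insert Q: Q < Z → go left; Q < Y → go left; Q < W → go left; Q < R → go left; Q > D → go right; Q > M → go right; Q > N → go right; Q > P → go right. Place as right child of P.
Insert B: B < Z → go left; B < Y → go left; B < W → go left; B < R → go left; B < D → go left; B < C → go left. Place as left child of C.

E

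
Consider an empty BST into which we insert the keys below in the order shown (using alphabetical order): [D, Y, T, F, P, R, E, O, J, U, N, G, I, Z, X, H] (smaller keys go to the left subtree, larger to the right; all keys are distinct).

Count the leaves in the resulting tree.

6

D: root
Y: right child of D (depth 1)
T: left child of Y (depth 2)
F: left child of T (depth 3)
P: right child of F (depth 4)
R: right child of P (depth 5)
E: left child of F (depth 4)
O: left child of P (depth 5)
J: left child of O (depth 6)
U: right child of T (depth 3)
N: right child of J (depth 7)
G: left child of J (depth 7)
I: right child of G (depth 8)
Z: right child of Y (depth 2)
X: right child of U (depth 4)
H: left child of I (depth 9)

Leaves: E, H, N, R, X, Z — 6 in total.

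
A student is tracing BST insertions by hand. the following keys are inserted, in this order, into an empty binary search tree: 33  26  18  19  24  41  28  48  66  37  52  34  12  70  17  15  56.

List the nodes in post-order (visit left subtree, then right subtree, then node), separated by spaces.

33: root
26: left child of 33 (depth 1)
18: left child of 26 (depth 2)
19: right child of 18 (depth 3)
24: right child of 19 (depth 4)
41: right child of 33 (depth 1)
28: right child of 26 (depth 2)
48: right child of 41 (depth 2)
66: right child of 48 (depth 3)
37: left child of 41 (depth 2)
52: left child of 66 (depth 4)
34: left child of 37 (depth 3)
12: left child of 18 (depth 3)
70: right child of 66 (depth 4)
17: right child of 12 (depth 4)
15: left child of 17 (depth 5)
56: right child of 52 (depth 5)

15 17 12 24 19 18 28 26 34 37 56 52 70 66 48 41 33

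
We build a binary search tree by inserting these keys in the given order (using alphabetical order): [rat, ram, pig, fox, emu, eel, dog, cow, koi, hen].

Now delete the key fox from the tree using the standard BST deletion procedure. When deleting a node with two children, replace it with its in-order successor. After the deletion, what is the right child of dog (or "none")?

none

Resulting structure (node: left, right):
  rat: L=ram, R=–
  ram: L=pig, R=–
  pig: L=fox, R=–
  fox: L=emu, R=koi
  emu: L=eel, R=–
  eel: L=dog, R=–
  dog: L=cow, R=–
  cow: L=–, R=–
  koi: L=hen, R=–
  hen: L=–, R=–

Delete fox (two children — replace with in-order successor).
After deletion, dog's right child: none.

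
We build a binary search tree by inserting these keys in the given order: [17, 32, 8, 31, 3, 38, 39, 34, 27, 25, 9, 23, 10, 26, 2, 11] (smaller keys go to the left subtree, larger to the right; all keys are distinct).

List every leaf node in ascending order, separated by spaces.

Resulting structure (node: left, right):
  17: L=8, R=32
  32: L=31, R=38
  8: L=3, R=9
  31: L=27, R=–
  3: L=2, R=–
  38: L=34, R=39
  39: L=–, R=–
  34: L=–, R=–
  27: L=25, R=–
  25: L=23, R=26
  9: L=–, R=10
  23: L=–, R=–
  10: L=–, R=11
  26: L=–, R=–
  2: L=–, R=–
  11: L=–, R=–

2 11 23 26 34 39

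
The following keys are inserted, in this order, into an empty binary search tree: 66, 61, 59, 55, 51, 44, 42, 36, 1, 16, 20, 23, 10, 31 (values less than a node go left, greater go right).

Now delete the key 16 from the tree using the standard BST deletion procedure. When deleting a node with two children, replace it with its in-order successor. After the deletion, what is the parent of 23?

Resulting structure (node: left, right):
  66: L=61, R=–
  61: L=59, R=–
  59: L=55, R=–
  55: L=51, R=–
  51: L=44, R=–
  44: L=42, R=–
  42: L=36, R=–
  36: L=1, R=–
  1: L=–, R=16
  16: L=10, R=20
  20: L=–, R=23
  23: L=–, R=31
  10: L=–, R=–
  31: L=–, R=–

Delete 16 (two children — replace with in-order successor).
After deletion, 23's parent is 20.

20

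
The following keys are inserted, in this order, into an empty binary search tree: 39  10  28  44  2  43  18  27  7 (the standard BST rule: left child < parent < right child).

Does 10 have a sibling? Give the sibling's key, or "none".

44

Insert 39: tree is empty, so 39 becomes the root.
Insert 10: 10 < 39 → go left. Place as left child of 39.
Insert 28: 28 < 39 → go left; 28 > 10 → go right. Place as right child of 10.
Insert 44: 44 > 39 → go right. Place as right child of 39.
Insert 2: 2 < 39 → go left; 2 < 10 → go left. Place as left child of 10.
Insert 43: 43 > 39 → go right; 43 < 44 → go left. Place as left child of 44.
Insert 18: 18 < 39 → go left; 18 > 10 → go right; 18 < 28 → go left. Place as left child of 28.
Insert 27: 27 < 39 → go left; 27 > 10 → go right; 27 < 28 → go left; 27 > 18 → go right. Place as right child of 18.
Insert 7: 7 < 39 → go left; 7 < 10 → go left; 7 > 2 → go right. Place as right child of 2.

10's parent is 39; the other child of 39 is 44.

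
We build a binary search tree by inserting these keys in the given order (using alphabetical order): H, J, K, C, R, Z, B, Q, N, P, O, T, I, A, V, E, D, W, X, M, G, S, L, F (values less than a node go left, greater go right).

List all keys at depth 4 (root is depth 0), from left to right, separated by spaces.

Insert H: tree is empty, so H becomes the root.
Insert J: J > H → go right. Place as right child of H.
Insert K: K > H → go right; K > J → go right. Place as right child of J.
Insert C: C < H → go left. Place as left child of H.
Insert R: R > H → go right; R > J → go right; R > K → go right. Place as right child of K.
Insert Z: Z > H → go right; Z > J → go right; Z > K → go right; Z > R → go right. Place as right child of R.
Insert B: B < H → go left; B < C → go left. Place as left child of C.
Insert Q: Q > H → go right; Q > J → go right; Q > K → go right; Q < R → go left. Place as left child of R.
Insert N: N > H → go right; N > J → go right; N > K → go right; N < R → go left; N < Q → go left. Place as left child of Q.
Insert P: P > H → go right; P > J → go right; P > K → go right; P < R → go left; P < Q → go left; P > N → go right. Place as right child of N.
Insert O: O > H → go right; O > J → go right; O > K → go right; O < R → go left; O < Q → go left; O > N → go right; O < P → go left. Place as left child of P.
Insert T: T > H → go right; T > J → go right; T > K → go right; T > R → go right; T < Z → go left. Place as left child of Z.
Insert I: I > H → go right; I < J → go left. Place as left child of J.
Insert A: A < H → go left; A < C → go left; A < B → go left. Place as left child of B.
Insert V: V > H → go right; V > J → go right; V > K → go right; V > R → go right; V < Z → go left; V > T → go right. Place as right child of T.
Insert E: E < H → go left; E > C → go right. Place as right child of C.
Insert D: D < H → go left; D > C → go right; D < E → go left. Place as left child of E.
Insert W: W > H → go right; W > J → go right; W > K → go right; W > R → go right; W < Z → go left; W > T → go right; W > V → go right. Place as right child of V.
Insert X: X > H → go right; X > J → go right; X > K → go right; X > R → go right; X < Z → go left; X > T → go right; X > V → go right; X > W → go right. Place as right child of W.
Insert M: M > H → go right; M > J → go right; M > K → go right; M < R → go left; M < Q → go left; M < N → go left. Place as left child of N.
Insert G: G < H → go left; G > C → go right; G > E → go right. Place as right child of E.
Insert S: S > H → go right; S > J → go right; S > K → go right; S > R → go right; S < Z → go left; S < T → go left. Place as left child of T.
Insert L: L > H → go right; L > J → go right; L > K → go right; L < R → go left; L < Q → go left; L < N → go left; L < M → go left. Place as left child of M.
Insert F: F < H → go left; F > C → go right; F > E → go right; F < G → go left. Place as left child of G.

F Q Z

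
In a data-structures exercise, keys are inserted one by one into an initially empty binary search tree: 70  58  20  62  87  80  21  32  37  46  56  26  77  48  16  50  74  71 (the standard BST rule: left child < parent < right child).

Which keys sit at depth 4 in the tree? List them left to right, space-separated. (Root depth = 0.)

32 74

Insert 70: tree is empty, so 70 becomes the root.
Insert 58: 58 < 70 → go left. Place as left child of 70.
Insert 20: 20 < 70 → go left; 20 < 58 → go left. Place as left child of 58.
Insert 62: 62 < 70 → go left; 62 > 58 → go right. Place as right child of 58.
Insert 87: 87 > 70 → go right. Place as right child of 70.
Insert 80: 80 > 70 → go right; 80 < 87 → go left. Place as left child of 87.
Insert 21: 21 < 70 → go left; 21 < 58 → go left; 21 > 20 → go right. Place as right child of 20.
Insert 32: 32 < 70 → go left; 32 < 58 → go left; 32 > 20 → go right; 32 > 21 → go right. Place as right child of 21.
Insert 37: 37 < 70 → go left; 37 < 58 → go left; 37 > 20 → go right; 37 > 21 → go right; 37 > 32 → go right. Place as right child of 32.
Insert 46: 46 < 70 → go left; 46 < 58 → go left; 46 > 20 → go right; 46 > 21 → go right; 46 > 32 → go right; 46 > 37 → go right. Place as right child of 37.
Insert 56: 56 < 70 → go left; 56 < 58 → go left; 56 > 20 → go right; 56 > 21 → go right; 56 > 32 → go right; 56 > 37 → go right; 56 > 46 → go right. Place as right child of 46.
Insert 26: 26 < 70 → go left; 26 < 58 → go left; 26 > 20 → go right; 26 > 21 → go right; 26 < 32 → go left. Place as left child of 32.
Insert 77: 77 > 70 → go right; 77 < 87 → go left; 77 < 80 → go left. Place as left child of 80.
Insert 48: 48 < 70 → go left; 48 < 58 → go left; 48 > 20 → go right; 48 > 21 → go right; 48 > 32 → go right; 48 > 37 → go right; 48 > 46 → go right; 48 < 56 → go left. Place as left child of 56.
Insert 16: 16 < 70 → go left; 16 < 58 → go left; 16 < 20 → go left. Place as left child of 20.
Insert 50: 50 < 70 → go left; 50 < 58 → go left; 50 > 20 → go right; 50 > 21 → go right; 50 > 32 → go right; 50 > 37 → go right; 50 > 46 → go right; 50 < 56 → go left; 50 > 48 → go right. Place as right child of 48.
Insert 74: 74 > 70 → go right; 74 < 87 → go left; 74 < 80 → go left; 74 < 77 → go left. Place as left child of 77.
Insert 71: 71 > 70 → go right; 71 < 87 → go left; 71 < 80 → go left; 71 < 77 → go left; 71 < 74 → go left. Place as left child of 74.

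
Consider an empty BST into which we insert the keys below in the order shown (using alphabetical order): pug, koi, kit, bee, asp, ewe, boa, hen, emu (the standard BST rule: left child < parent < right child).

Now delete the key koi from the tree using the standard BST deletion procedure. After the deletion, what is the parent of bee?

kit

Insert pug: tree is empty, so pug becomes the root.
Insert koi: koi < pug → go left. Place as left child of pug.
Insert kit: kit < pug → go left; kit < koi → go left. Place as left child of koi.
Insert bee: bee < pug → go left; bee < koi → go left; bee < kit → go left. Place as left child of kit.
Insert asp: asp < pug → go left; asp < koi → go left; asp < kit → go left; asp < bee → go left. Place as left child of bee.
Insert ewe: ewe < pug → go left; ewe < koi → go left; ewe < kit → go left; ewe > bee → go right. Place as right child of bee.
Insert boa: boa < pug → go left; boa < koi → go left; boa < kit → go left; boa > bee → go right; boa < ewe → go left. Place as left child of ewe.
Insert hen: hen < pug → go left; hen < koi → go left; hen < kit → go left; hen > bee → go right; hen > ewe → go right. Place as right child of ewe.
Insert emu: emu < pug → go left; emu < koi → go left; emu < kit → go left; emu > bee → go right; emu < ewe → go left; emu > boa → go right. Place as right child of boa.

Delete koi (at most one child — splice it out).
After deletion, bee's parent is kit.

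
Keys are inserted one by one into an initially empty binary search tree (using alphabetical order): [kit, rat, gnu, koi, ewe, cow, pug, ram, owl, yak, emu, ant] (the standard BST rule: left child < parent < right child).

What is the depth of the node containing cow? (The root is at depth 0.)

3

Insert kit: tree is empty, so kit becomes the root.
Insert rat: rat > kit → go right. Place as right child of kit.
Insert gnu: gnu < kit → go left. Place as left child of kit.
Insert koi: koi > kit → go right; koi < rat → go left. Place as left child of rat.
Insert ewe: ewe < kit → go left; ewe < gnu → go left. Place as left child of gnu.
Insert cow: cow < kit → go left; cow < gnu → go left; cow < ewe → go left. Place as left child of ewe.
Insert pug: pug > kit → go right; pug < rat → go left; pug > koi → go right. Place as right child of koi.
Insert ram: ram > kit → go right; ram < rat → go left; ram > koi → go right; ram > pug → go right. Place as right child of pug.
Insert owl: owl > kit → go right; owl < rat → go left; owl > koi → go right; owl < pug → go left. Place as left child of pug.
Insert yak: yak > kit → go right; yak > rat → go right. Place as right child of rat.
Insert emu: emu < kit → go left; emu < gnu → go left; emu < ewe → go left; emu > cow → go right. Place as right child of cow.
Insert ant: ant < kit → go left; ant < gnu → go left; ant < ewe → go left; ant < cow → go left. Place as left child of cow.

Path to cow: kit → gnu → ewe → cow, which is 3 edges.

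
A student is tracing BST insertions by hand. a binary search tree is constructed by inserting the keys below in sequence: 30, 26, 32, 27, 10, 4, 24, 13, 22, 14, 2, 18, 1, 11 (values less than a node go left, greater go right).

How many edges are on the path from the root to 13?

4

30: root
26: left child of 30 (depth 1)
32: right child of 30 (depth 1)
27: right child of 26 (depth 2)
10: left child of 26 (depth 2)
4: left child of 10 (depth 3)
24: right child of 10 (depth 3)
13: left child of 24 (depth 4)
22: right child of 13 (depth 5)
14: left child of 22 (depth 6)
2: left child of 4 (depth 4)
18: right child of 14 (depth 7)
1: left child of 2 (depth 5)
11: left child of 13 (depth 5)

Path to 13: 30 → 26 → 10 → 24 → 13, which is 4 edges.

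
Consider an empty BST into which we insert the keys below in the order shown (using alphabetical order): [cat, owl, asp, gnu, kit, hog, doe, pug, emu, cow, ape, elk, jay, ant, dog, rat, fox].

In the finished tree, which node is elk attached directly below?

emu

Insert cat: tree is empty, so cat becomes the root.
Insert owl: owl > cat → go right. Place as right child of cat.
Insert asp: asp < cat → go left. Place as left child of cat.
Insert gnu: gnu > cat → go right; gnu < owl → go left. Place as left child of owl.
Insert kit: kit > cat → go right; kit < owl → go left; kit > gnu → go right. Place as right child of gnu.
Insert hog: hog > cat → go right; hog < owl → go left; hog > gnu → go right; hog < kit → go left. Place as left child of kit.
Insert doe: doe > cat → go right; doe < owl → go left; doe < gnu → go left. Place as left child of gnu.
Insert pug: pug > cat → go right; pug > owl → go right. Place as right child of owl.
Insert emu: emu > cat → go right; emu < owl → go left; emu < gnu → go left; emu > doe → go right. Place as right child of doe.
Insert cow: cow > cat → go right; cow < owl → go left; cow < gnu → go left; cow < doe → go left. Place as left child of doe.
Insert ape: ape < cat → go left; ape < asp → go left. Place as left child of asp.
Insert elk: elk > cat → go right; elk < owl → go left; elk < gnu → go left; elk > doe → go right; elk < emu → go left. Place as left child of emu.
Insert jay: jay > cat → go right; jay < owl → go left; jay > gnu → go right; jay < kit → go left; jay > hog → go right. Place as right child of hog.
Insert ant: ant < cat → go left; ant < asp → go left; ant < ape → go left. Place as left child of ape.
Insert dog: dog > cat → go right; dog < owl → go left; dog < gnu → go left; dog > doe → go right; dog < emu → go left; dog < elk → go left. Place as left child of elk.
Insert rat: rat > cat → go right; rat > owl → go right; rat > pug → go right. Place as right child of pug.
Insert fox: fox > cat → go right; fox < owl → go left; fox < gnu → go left; fox > doe → go right; fox > emu → go right. Place as right child of emu.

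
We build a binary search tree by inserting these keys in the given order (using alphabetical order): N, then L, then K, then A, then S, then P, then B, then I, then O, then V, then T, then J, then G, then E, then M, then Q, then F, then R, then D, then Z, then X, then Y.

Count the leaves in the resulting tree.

8

N: root
L: left child of N (depth 1)
K: left child of L (depth 2)
A: left child of K (depth 3)
S: right child of N (depth 1)
P: left child of S (depth 2)
B: right child of A (depth 4)
I: right child of B (depth 5)
O: left child of P (depth 3)
V: right child of S (depth 2)
T: left child of V (depth 3)
J: right child of I (depth 6)
G: left child of I (depth 6)
E: left child of G (depth 7)
M: right child of L (depth 2)
Q: right child of P (depth 3)
F: right child of E (depth 8)
R: right child of Q (depth 4)
D: left child of E (depth 8)
Z: right child of V (depth 3)
X: left child of Z (depth 4)
Y: right child of X (depth 5)

Leaves: D, F, J, M, O, R, T, Y — 8 in total.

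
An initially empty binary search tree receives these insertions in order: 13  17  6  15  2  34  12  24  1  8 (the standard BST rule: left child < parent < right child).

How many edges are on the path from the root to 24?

13: root
17: right child of 13 (depth 1)
6: left child of 13 (depth 1)
15: left child of 17 (depth 2)
2: left child of 6 (depth 2)
34: right child of 17 (depth 2)
12: right child of 6 (depth 2)
24: left child of 34 (depth 3)
1: left child of 2 (depth 3)
8: left child of 12 (depth 3)

Path to 24: 13 → 17 → 34 → 24, which is 3 edges.

3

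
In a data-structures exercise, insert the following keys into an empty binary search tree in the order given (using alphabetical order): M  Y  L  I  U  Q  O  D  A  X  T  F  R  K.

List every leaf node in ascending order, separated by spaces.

A F K O R X

Insert M: tree is empty, so M becomes the root.
Insert Y: Y > M → go right. Place as right child of M.
Insert L: L < M → go left. Place as left child of M.
Insert I: I < M → go left; I < L → go left. Place as left child of L.
Insert U: U > M → go right; U < Y → go left. Place as left child of Y.
Insert Q: Q > M → go right; Q < Y → go left; Q < U → go left. Place as left child of U.
Insert O: O > M → go right; O < Y → go left; O < U → go left; O < Q → go left. Place as left child of Q.
Insert D: D < M → go left; D < L → go left; D < I → go left. Place as left child of I.
Insert A: A < M → go left; A < L → go left; A < I → go left; A < D → go left. Place as left child of D.
Insert X: X > M → go right; X < Y → go left; X > U → go right. Place as right child of U.
Insert T: T > M → go right; T < Y → go left; T < U → go left; T > Q → go right. Place as right child of Q.
Insert F: F < M → go left; F < L → go left; F < I → go left; F > D → go right. Place as right child of D.
Insert R: R > M → go right; R < Y → go left; R < U → go left; R > Q → go right; R < T → go left. Place as left child of T.
Insert K: K < M → go left; K < L → go left; K > I → go right. Place as right child of I.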